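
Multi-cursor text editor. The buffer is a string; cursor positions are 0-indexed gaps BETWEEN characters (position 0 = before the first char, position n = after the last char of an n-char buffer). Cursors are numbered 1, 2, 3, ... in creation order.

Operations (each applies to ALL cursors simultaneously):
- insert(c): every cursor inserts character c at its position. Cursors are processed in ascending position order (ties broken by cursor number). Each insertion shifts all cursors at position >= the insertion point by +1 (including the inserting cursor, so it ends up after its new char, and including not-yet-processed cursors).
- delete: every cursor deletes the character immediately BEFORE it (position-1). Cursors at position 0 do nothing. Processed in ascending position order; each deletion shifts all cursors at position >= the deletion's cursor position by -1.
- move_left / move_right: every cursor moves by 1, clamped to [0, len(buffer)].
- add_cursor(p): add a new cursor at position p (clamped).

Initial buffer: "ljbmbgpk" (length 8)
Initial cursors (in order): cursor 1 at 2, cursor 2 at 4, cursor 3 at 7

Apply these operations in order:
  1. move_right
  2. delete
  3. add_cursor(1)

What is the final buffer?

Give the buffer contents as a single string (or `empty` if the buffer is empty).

Answer: ljmgp

Derivation:
After op 1 (move_right): buffer="ljbmbgpk" (len 8), cursors c1@3 c2@5 c3@8, authorship ........
After op 2 (delete): buffer="ljmgp" (len 5), cursors c1@2 c2@3 c3@5, authorship .....
After op 3 (add_cursor(1)): buffer="ljmgp" (len 5), cursors c4@1 c1@2 c2@3 c3@5, authorship .....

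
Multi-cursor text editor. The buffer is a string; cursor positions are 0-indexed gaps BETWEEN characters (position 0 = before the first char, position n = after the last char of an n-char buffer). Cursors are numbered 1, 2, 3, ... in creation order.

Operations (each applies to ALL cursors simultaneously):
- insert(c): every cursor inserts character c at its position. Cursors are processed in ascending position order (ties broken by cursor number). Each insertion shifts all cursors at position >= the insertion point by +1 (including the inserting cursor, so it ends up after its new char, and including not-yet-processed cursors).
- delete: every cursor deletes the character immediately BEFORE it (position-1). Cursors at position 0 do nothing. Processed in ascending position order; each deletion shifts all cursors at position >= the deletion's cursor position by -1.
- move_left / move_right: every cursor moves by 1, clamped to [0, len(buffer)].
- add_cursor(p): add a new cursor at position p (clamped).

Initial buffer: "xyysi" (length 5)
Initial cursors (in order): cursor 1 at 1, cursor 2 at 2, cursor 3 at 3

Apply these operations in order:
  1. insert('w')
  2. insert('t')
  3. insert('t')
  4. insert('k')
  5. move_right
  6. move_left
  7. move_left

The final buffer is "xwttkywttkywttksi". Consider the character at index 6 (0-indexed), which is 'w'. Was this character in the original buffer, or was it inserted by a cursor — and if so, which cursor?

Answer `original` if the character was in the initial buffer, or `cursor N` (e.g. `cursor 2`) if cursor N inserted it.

Answer: cursor 2

Derivation:
After op 1 (insert('w')): buffer="xwywywsi" (len 8), cursors c1@2 c2@4 c3@6, authorship .1.2.3..
After op 2 (insert('t')): buffer="xwtywtywtsi" (len 11), cursors c1@3 c2@6 c3@9, authorship .11.22.33..
After op 3 (insert('t')): buffer="xwttywttywttsi" (len 14), cursors c1@4 c2@8 c3@12, authorship .111.222.333..
After op 4 (insert('k')): buffer="xwttkywttkywttksi" (len 17), cursors c1@5 c2@10 c3@15, authorship .1111.2222.3333..
After op 5 (move_right): buffer="xwttkywttkywttksi" (len 17), cursors c1@6 c2@11 c3@16, authorship .1111.2222.3333..
After op 6 (move_left): buffer="xwttkywttkywttksi" (len 17), cursors c1@5 c2@10 c3@15, authorship .1111.2222.3333..
After op 7 (move_left): buffer="xwttkywttkywttksi" (len 17), cursors c1@4 c2@9 c3@14, authorship .1111.2222.3333..
Authorship (.=original, N=cursor N): . 1 1 1 1 . 2 2 2 2 . 3 3 3 3 . .
Index 6: author = 2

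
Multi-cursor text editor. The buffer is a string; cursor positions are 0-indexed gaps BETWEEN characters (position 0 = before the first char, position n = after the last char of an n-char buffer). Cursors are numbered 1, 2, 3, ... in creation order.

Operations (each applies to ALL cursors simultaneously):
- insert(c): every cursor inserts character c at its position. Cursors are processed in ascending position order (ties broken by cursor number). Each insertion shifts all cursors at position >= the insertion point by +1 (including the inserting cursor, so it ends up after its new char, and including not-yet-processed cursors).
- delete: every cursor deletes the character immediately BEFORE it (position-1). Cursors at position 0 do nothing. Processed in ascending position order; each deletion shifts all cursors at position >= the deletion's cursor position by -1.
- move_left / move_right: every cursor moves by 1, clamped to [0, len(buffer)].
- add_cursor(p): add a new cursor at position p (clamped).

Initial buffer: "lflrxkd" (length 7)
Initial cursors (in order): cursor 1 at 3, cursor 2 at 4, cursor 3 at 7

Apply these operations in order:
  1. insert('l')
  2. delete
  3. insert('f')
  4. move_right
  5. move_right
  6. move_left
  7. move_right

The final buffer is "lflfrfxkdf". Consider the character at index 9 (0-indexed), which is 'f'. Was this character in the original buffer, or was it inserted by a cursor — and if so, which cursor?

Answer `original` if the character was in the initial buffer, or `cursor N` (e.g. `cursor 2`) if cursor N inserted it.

Answer: cursor 3

Derivation:
After op 1 (insert('l')): buffer="lfllrlxkdl" (len 10), cursors c1@4 c2@6 c3@10, authorship ...1.2...3
After op 2 (delete): buffer="lflrxkd" (len 7), cursors c1@3 c2@4 c3@7, authorship .......
After op 3 (insert('f')): buffer="lflfrfxkdf" (len 10), cursors c1@4 c2@6 c3@10, authorship ...1.2...3
After op 4 (move_right): buffer="lflfrfxkdf" (len 10), cursors c1@5 c2@7 c3@10, authorship ...1.2...3
After op 5 (move_right): buffer="lflfrfxkdf" (len 10), cursors c1@6 c2@8 c3@10, authorship ...1.2...3
After op 6 (move_left): buffer="lflfrfxkdf" (len 10), cursors c1@5 c2@7 c3@9, authorship ...1.2...3
After op 7 (move_right): buffer="lflfrfxkdf" (len 10), cursors c1@6 c2@8 c3@10, authorship ...1.2...3
Authorship (.=original, N=cursor N): . . . 1 . 2 . . . 3
Index 9: author = 3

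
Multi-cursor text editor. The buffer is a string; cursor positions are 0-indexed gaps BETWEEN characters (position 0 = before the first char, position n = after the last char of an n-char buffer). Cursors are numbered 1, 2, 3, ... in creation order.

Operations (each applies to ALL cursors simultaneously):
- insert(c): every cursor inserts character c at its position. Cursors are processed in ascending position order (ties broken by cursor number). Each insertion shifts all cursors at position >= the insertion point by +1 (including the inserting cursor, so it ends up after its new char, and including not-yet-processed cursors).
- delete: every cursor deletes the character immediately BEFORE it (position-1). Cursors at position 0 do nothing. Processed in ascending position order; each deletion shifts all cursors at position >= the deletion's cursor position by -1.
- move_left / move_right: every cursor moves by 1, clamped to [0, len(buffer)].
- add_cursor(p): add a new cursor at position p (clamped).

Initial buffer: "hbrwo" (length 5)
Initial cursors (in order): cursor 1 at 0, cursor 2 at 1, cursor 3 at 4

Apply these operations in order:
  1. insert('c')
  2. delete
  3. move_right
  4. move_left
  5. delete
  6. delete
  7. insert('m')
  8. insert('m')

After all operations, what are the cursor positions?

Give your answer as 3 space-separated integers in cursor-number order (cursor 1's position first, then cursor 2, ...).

Answer: 4 4 7

Derivation:
After op 1 (insert('c')): buffer="chcbrwco" (len 8), cursors c1@1 c2@3 c3@7, authorship 1.2...3.
After op 2 (delete): buffer="hbrwo" (len 5), cursors c1@0 c2@1 c3@4, authorship .....
After op 3 (move_right): buffer="hbrwo" (len 5), cursors c1@1 c2@2 c3@5, authorship .....
After op 4 (move_left): buffer="hbrwo" (len 5), cursors c1@0 c2@1 c3@4, authorship .....
After op 5 (delete): buffer="bro" (len 3), cursors c1@0 c2@0 c3@2, authorship ...
After op 6 (delete): buffer="bo" (len 2), cursors c1@0 c2@0 c3@1, authorship ..
After op 7 (insert('m')): buffer="mmbmo" (len 5), cursors c1@2 c2@2 c3@4, authorship 12.3.
After op 8 (insert('m')): buffer="mmmmbmmo" (len 8), cursors c1@4 c2@4 c3@7, authorship 1212.33.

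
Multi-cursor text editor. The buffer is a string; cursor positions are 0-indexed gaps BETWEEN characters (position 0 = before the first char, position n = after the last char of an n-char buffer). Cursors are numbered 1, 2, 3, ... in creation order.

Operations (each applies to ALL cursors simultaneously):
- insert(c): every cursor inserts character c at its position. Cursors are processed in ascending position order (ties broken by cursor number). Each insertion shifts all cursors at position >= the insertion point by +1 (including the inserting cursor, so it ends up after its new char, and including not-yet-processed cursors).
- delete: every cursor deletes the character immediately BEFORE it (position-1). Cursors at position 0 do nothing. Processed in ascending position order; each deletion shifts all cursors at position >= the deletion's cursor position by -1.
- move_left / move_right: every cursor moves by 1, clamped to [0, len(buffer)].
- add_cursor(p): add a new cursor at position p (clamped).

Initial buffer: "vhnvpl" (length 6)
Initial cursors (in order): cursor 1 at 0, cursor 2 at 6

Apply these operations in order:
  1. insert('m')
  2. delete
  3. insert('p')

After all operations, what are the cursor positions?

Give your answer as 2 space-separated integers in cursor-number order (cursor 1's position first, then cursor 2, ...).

Answer: 1 8

Derivation:
After op 1 (insert('m')): buffer="mvhnvplm" (len 8), cursors c1@1 c2@8, authorship 1......2
After op 2 (delete): buffer="vhnvpl" (len 6), cursors c1@0 c2@6, authorship ......
After op 3 (insert('p')): buffer="pvhnvplp" (len 8), cursors c1@1 c2@8, authorship 1......2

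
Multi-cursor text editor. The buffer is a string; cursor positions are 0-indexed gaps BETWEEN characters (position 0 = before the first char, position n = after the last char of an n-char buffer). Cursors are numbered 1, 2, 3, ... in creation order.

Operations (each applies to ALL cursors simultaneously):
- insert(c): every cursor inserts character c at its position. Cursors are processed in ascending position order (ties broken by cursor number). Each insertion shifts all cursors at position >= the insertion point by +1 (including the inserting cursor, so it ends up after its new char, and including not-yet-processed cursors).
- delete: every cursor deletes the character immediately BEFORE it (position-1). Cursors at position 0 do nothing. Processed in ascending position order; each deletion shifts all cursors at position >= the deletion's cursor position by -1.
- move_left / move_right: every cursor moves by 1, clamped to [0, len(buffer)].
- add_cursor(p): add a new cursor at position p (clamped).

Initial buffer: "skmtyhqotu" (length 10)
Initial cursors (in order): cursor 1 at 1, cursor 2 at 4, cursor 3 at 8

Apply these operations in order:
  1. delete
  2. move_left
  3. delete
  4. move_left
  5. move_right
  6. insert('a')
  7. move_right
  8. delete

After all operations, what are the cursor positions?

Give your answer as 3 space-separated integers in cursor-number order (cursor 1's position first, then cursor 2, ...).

After op 1 (delete): buffer="kmyhqtu" (len 7), cursors c1@0 c2@2 c3@5, authorship .......
After op 2 (move_left): buffer="kmyhqtu" (len 7), cursors c1@0 c2@1 c3@4, authorship .......
After op 3 (delete): buffer="myqtu" (len 5), cursors c1@0 c2@0 c3@2, authorship .....
After op 4 (move_left): buffer="myqtu" (len 5), cursors c1@0 c2@0 c3@1, authorship .....
After op 5 (move_right): buffer="myqtu" (len 5), cursors c1@1 c2@1 c3@2, authorship .....
After op 6 (insert('a')): buffer="maayaqtu" (len 8), cursors c1@3 c2@3 c3@5, authorship .12.3...
After op 7 (move_right): buffer="maayaqtu" (len 8), cursors c1@4 c2@4 c3@6, authorship .12.3...
After op 8 (delete): buffer="maatu" (len 5), cursors c1@2 c2@2 c3@3, authorship .13..

Answer: 2 2 3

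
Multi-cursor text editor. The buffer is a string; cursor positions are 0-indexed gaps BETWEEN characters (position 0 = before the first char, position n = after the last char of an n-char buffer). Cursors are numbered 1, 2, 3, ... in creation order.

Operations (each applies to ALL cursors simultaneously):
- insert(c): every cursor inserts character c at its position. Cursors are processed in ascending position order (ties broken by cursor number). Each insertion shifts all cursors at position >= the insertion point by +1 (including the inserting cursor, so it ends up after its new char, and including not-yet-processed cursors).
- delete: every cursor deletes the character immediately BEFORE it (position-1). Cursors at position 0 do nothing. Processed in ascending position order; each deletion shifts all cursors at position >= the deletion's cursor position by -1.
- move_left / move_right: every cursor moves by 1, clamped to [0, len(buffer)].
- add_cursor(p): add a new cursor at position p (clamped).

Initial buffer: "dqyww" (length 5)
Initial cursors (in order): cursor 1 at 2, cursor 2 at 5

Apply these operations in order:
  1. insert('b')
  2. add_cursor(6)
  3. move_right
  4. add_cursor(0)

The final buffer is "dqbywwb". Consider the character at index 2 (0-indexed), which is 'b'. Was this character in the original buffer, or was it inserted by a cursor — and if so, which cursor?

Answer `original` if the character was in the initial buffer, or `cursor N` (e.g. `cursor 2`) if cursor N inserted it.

Answer: cursor 1

Derivation:
After op 1 (insert('b')): buffer="dqbywwb" (len 7), cursors c1@3 c2@7, authorship ..1...2
After op 2 (add_cursor(6)): buffer="dqbywwb" (len 7), cursors c1@3 c3@6 c2@7, authorship ..1...2
After op 3 (move_right): buffer="dqbywwb" (len 7), cursors c1@4 c2@7 c3@7, authorship ..1...2
After op 4 (add_cursor(0)): buffer="dqbywwb" (len 7), cursors c4@0 c1@4 c2@7 c3@7, authorship ..1...2
Authorship (.=original, N=cursor N): . . 1 . . . 2
Index 2: author = 1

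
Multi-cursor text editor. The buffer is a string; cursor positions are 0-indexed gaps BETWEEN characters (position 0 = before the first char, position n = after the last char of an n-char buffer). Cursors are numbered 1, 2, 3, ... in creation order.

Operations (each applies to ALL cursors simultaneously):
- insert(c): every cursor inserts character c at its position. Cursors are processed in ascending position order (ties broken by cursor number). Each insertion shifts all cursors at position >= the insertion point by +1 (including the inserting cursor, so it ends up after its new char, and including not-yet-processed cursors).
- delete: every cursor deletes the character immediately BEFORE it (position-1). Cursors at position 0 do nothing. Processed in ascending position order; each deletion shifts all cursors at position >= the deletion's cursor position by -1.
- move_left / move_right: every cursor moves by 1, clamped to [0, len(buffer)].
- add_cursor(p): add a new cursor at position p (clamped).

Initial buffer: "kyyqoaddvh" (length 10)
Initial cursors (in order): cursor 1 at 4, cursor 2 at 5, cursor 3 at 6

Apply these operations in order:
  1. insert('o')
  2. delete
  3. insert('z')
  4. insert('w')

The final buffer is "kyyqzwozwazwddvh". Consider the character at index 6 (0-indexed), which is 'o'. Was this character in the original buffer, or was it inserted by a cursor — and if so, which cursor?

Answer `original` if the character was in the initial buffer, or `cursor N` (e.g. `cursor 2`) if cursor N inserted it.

After op 1 (insert('o')): buffer="kyyqoooaoddvh" (len 13), cursors c1@5 c2@7 c3@9, authorship ....1.2.3....
After op 2 (delete): buffer="kyyqoaddvh" (len 10), cursors c1@4 c2@5 c3@6, authorship ..........
After op 3 (insert('z')): buffer="kyyqzozazddvh" (len 13), cursors c1@5 c2@7 c3@9, authorship ....1.2.3....
After op 4 (insert('w')): buffer="kyyqzwozwazwddvh" (len 16), cursors c1@6 c2@9 c3@12, authorship ....11.22.33....
Authorship (.=original, N=cursor N): . . . . 1 1 . 2 2 . 3 3 . . . .
Index 6: author = original

Answer: original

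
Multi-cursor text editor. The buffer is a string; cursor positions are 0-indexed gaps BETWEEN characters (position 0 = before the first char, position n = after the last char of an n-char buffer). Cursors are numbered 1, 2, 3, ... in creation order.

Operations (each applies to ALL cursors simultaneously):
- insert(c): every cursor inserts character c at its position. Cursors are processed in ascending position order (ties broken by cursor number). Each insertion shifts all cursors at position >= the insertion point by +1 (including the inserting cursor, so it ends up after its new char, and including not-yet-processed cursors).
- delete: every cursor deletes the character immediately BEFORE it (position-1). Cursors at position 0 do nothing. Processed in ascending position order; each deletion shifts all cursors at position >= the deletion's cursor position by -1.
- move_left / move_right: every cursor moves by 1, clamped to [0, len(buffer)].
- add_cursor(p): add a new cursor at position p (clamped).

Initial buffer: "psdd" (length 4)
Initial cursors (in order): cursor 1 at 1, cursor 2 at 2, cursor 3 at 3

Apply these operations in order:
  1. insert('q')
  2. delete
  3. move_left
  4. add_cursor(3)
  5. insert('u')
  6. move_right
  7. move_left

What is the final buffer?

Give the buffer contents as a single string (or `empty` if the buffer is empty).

After op 1 (insert('q')): buffer="pqsqdqd" (len 7), cursors c1@2 c2@4 c3@6, authorship .1.2.3.
After op 2 (delete): buffer="psdd" (len 4), cursors c1@1 c2@2 c3@3, authorship ....
After op 3 (move_left): buffer="psdd" (len 4), cursors c1@0 c2@1 c3@2, authorship ....
After op 4 (add_cursor(3)): buffer="psdd" (len 4), cursors c1@0 c2@1 c3@2 c4@3, authorship ....
After op 5 (insert('u')): buffer="upusudud" (len 8), cursors c1@1 c2@3 c3@5 c4@7, authorship 1.2.3.4.
After op 6 (move_right): buffer="upusudud" (len 8), cursors c1@2 c2@4 c3@6 c4@8, authorship 1.2.3.4.
After op 7 (move_left): buffer="upusudud" (len 8), cursors c1@1 c2@3 c3@5 c4@7, authorship 1.2.3.4.

Answer: upusudud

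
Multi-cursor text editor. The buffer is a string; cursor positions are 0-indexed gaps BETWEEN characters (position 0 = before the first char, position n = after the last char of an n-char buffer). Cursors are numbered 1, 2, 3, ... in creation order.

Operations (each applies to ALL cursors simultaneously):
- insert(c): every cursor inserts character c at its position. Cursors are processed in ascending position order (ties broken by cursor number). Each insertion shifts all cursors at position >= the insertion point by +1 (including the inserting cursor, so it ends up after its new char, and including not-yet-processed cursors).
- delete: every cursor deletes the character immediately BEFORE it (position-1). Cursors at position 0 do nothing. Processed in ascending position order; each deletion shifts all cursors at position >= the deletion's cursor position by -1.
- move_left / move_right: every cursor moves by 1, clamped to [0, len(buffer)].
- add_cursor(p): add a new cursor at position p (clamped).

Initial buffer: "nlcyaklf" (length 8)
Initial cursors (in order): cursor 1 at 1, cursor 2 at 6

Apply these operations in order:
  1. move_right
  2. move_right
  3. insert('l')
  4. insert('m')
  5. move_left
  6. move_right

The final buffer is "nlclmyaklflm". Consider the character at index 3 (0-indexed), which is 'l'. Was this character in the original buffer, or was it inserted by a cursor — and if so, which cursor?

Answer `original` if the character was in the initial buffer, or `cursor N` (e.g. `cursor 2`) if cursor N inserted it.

After op 1 (move_right): buffer="nlcyaklf" (len 8), cursors c1@2 c2@7, authorship ........
After op 2 (move_right): buffer="nlcyaklf" (len 8), cursors c1@3 c2@8, authorship ........
After op 3 (insert('l')): buffer="nlclyaklfl" (len 10), cursors c1@4 c2@10, authorship ...1.....2
After op 4 (insert('m')): buffer="nlclmyaklflm" (len 12), cursors c1@5 c2@12, authorship ...11.....22
After op 5 (move_left): buffer="nlclmyaklflm" (len 12), cursors c1@4 c2@11, authorship ...11.....22
After op 6 (move_right): buffer="nlclmyaklflm" (len 12), cursors c1@5 c2@12, authorship ...11.....22
Authorship (.=original, N=cursor N): . . . 1 1 . . . . . 2 2
Index 3: author = 1

Answer: cursor 1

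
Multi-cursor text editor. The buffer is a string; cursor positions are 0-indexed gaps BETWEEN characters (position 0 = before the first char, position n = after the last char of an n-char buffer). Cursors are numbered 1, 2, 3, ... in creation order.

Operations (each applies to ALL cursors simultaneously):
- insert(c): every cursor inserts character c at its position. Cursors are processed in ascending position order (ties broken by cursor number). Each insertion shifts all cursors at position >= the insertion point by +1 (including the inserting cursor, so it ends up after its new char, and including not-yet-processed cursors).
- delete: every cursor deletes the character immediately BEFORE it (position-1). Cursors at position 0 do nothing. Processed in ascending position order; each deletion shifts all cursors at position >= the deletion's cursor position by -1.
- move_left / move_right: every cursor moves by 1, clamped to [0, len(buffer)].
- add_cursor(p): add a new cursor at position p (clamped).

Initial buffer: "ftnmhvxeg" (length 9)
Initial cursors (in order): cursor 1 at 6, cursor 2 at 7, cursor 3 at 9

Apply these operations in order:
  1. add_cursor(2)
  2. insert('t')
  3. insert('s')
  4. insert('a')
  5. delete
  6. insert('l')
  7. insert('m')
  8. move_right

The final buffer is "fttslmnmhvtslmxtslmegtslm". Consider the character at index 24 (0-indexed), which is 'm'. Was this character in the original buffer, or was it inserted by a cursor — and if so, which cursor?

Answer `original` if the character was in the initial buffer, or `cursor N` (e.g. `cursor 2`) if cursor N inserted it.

After op 1 (add_cursor(2)): buffer="ftnmhvxeg" (len 9), cursors c4@2 c1@6 c2@7 c3@9, authorship .........
After op 2 (insert('t')): buffer="fttnmhvtxtegt" (len 13), cursors c4@3 c1@8 c2@10 c3@13, authorship ..4....1.2..3
After op 3 (insert('s')): buffer="fttsnmhvtsxtsegts" (len 17), cursors c4@4 c1@10 c2@13 c3@17, authorship ..44....11.22..33
After op 4 (insert('a')): buffer="fttsanmhvtsaxtsaegtsa" (len 21), cursors c4@5 c1@12 c2@16 c3@21, authorship ..444....111.222..333
After op 5 (delete): buffer="fttsnmhvtsxtsegts" (len 17), cursors c4@4 c1@10 c2@13 c3@17, authorship ..44....11.22..33
After op 6 (insert('l')): buffer="fttslnmhvtslxtslegtsl" (len 21), cursors c4@5 c1@12 c2@16 c3@21, authorship ..444....111.222..333
After op 7 (insert('m')): buffer="fttslmnmhvtslmxtslmegtslm" (len 25), cursors c4@6 c1@14 c2@19 c3@25, authorship ..4444....1111.2222..3333
After op 8 (move_right): buffer="fttslmnmhvtslmxtslmegtslm" (len 25), cursors c4@7 c1@15 c2@20 c3@25, authorship ..4444....1111.2222..3333
Authorship (.=original, N=cursor N): . . 4 4 4 4 . . . . 1 1 1 1 . 2 2 2 2 . . 3 3 3 3
Index 24: author = 3

Answer: cursor 3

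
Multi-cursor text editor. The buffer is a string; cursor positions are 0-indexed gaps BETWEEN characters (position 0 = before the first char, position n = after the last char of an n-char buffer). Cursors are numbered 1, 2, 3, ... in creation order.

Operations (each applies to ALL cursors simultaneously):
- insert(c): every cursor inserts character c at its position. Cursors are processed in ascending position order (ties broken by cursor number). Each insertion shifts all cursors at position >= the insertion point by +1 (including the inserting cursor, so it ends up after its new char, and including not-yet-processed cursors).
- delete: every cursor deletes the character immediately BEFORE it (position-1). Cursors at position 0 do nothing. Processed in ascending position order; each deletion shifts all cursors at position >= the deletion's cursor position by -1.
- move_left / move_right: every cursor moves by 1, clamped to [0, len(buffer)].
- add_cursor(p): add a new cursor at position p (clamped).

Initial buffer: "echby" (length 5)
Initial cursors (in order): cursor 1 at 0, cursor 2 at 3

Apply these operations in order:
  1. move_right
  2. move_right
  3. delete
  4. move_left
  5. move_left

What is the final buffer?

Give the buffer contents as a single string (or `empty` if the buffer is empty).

Answer: ehb

Derivation:
After op 1 (move_right): buffer="echby" (len 5), cursors c1@1 c2@4, authorship .....
After op 2 (move_right): buffer="echby" (len 5), cursors c1@2 c2@5, authorship .....
After op 3 (delete): buffer="ehb" (len 3), cursors c1@1 c2@3, authorship ...
After op 4 (move_left): buffer="ehb" (len 3), cursors c1@0 c2@2, authorship ...
After op 5 (move_left): buffer="ehb" (len 3), cursors c1@0 c2@1, authorship ...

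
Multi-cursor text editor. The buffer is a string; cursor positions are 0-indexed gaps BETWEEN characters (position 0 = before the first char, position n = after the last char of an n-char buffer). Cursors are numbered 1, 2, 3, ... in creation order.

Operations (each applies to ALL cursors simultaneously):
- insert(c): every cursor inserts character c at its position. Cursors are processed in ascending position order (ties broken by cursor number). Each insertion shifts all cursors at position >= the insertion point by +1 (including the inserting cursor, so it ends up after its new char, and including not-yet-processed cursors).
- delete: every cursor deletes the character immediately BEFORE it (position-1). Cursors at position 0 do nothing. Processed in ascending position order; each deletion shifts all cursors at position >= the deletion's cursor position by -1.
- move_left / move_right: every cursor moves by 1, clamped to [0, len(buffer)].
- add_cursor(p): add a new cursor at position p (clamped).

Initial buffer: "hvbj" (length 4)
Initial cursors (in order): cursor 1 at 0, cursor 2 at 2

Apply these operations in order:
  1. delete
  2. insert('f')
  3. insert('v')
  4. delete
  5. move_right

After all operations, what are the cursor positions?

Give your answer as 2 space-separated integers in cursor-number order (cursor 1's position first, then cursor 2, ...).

After op 1 (delete): buffer="hbj" (len 3), cursors c1@0 c2@1, authorship ...
After op 2 (insert('f')): buffer="fhfbj" (len 5), cursors c1@1 c2@3, authorship 1.2..
After op 3 (insert('v')): buffer="fvhfvbj" (len 7), cursors c1@2 c2@5, authorship 11.22..
After op 4 (delete): buffer="fhfbj" (len 5), cursors c1@1 c2@3, authorship 1.2..
After op 5 (move_right): buffer="fhfbj" (len 5), cursors c1@2 c2@4, authorship 1.2..

Answer: 2 4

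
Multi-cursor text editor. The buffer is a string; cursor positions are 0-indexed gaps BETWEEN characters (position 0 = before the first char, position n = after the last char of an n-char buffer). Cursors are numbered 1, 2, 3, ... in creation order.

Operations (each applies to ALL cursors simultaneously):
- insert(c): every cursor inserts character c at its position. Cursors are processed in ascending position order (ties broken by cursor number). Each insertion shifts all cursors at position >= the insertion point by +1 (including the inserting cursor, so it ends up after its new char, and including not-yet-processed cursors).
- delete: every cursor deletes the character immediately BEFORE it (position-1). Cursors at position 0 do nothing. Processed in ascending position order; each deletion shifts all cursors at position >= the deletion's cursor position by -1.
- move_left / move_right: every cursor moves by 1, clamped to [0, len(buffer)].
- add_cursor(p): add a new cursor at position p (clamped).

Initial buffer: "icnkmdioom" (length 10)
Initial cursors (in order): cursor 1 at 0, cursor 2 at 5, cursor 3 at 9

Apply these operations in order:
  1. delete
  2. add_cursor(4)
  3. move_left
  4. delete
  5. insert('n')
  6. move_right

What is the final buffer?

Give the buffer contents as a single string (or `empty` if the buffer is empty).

Answer: ninnkdnom

Derivation:
After op 1 (delete): buffer="icnkdiom" (len 8), cursors c1@0 c2@4 c3@7, authorship ........
After op 2 (add_cursor(4)): buffer="icnkdiom" (len 8), cursors c1@0 c2@4 c4@4 c3@7, authorship ........
After op 3 (move_left): buffer="icnkdiom" (len 8), cursors c1@0 c2@3 c4@3 c3@6, authorship ........
After op 4 (delete): buffer="ikdom" (len 5), cursors c1@0 c2@1 c4@1 c3@3, authorship .....
After op 5 (insert('n')): buffer="ninnkdnom" (len 9), cursors c1@1 c2@4 c4@4 c3@7, authorship 1.24..3..
After op 6 (move_right): buffer="ninnkdnom" (len 9), cursors c1@2 c2@5 c4@5 c3@8, authorship 1.24..3..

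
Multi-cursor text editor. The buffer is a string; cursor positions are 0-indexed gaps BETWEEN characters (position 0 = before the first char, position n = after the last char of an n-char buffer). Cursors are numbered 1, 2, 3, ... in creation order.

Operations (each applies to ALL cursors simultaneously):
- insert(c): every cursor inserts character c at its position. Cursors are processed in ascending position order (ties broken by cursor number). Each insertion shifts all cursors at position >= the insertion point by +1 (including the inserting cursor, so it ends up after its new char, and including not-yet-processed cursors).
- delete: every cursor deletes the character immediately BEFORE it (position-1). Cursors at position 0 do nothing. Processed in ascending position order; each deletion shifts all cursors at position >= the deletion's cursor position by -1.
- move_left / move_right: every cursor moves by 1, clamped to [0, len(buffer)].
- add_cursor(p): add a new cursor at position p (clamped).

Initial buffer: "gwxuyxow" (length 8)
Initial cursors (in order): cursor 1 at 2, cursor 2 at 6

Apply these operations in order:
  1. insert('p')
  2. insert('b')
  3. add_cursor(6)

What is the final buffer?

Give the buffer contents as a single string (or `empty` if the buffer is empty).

After op 1 (insert('p')): buffer="gwpxuyxpow" (len 10), cursors c1@3 c2@8, authorship ..1....2..
After op 2 (insert('b')): buffer="gwpbxuyxpbow" (len 12), cursors c1@4 c2@10, authorship ..11....22..
After op 3 (add_cursor(6)): buffer="gwpbxuyxpbow" (len 12), cursors c1@4 c3@6 c2@10, authorship ..11....22..

Answer: gwpbxuyxpbow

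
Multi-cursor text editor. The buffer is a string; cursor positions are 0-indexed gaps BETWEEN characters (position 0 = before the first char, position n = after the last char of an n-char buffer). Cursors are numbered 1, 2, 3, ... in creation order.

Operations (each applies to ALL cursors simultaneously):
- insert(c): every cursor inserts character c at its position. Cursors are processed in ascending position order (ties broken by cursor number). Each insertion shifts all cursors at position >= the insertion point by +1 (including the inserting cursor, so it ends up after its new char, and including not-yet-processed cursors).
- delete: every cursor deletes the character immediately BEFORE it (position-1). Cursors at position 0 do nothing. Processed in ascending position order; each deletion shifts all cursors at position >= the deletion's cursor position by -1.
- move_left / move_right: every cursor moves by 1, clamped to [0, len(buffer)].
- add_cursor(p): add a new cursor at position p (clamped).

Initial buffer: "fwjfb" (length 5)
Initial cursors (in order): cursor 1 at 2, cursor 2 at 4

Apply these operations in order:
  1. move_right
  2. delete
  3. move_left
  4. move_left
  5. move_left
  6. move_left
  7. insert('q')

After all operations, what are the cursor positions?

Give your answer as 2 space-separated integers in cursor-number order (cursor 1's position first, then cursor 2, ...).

Answer: 2 2

Derivation:
After op 1 (move_right): buffer="fwjfb" (len 5), cursors c1@3 c2@5, authorship .....
After op 2 (delete): buffer="fwf" (len 3), cursors c1@2 c2@3, authorship ...
After op 3 (move_left): buffer="fwf" (len 3), cursors c1@1 c2@2, authorship ...
After op 4 (move_left): buffer="fwf" (len 3), cursors c1@0 c2@1, authorship ...
After op 5 (move_left): buffer="fwf" (len 3), cursors c1@0 c2@0, authorship ...
After op 6 (move_left): buffer="fwf" (len 3), cursors c1@0 c2@0, authorship ...
After op 7 (insert('q')): buffer="qqfwf" (len 5), cursors c1@2 c2@2, authorship 12...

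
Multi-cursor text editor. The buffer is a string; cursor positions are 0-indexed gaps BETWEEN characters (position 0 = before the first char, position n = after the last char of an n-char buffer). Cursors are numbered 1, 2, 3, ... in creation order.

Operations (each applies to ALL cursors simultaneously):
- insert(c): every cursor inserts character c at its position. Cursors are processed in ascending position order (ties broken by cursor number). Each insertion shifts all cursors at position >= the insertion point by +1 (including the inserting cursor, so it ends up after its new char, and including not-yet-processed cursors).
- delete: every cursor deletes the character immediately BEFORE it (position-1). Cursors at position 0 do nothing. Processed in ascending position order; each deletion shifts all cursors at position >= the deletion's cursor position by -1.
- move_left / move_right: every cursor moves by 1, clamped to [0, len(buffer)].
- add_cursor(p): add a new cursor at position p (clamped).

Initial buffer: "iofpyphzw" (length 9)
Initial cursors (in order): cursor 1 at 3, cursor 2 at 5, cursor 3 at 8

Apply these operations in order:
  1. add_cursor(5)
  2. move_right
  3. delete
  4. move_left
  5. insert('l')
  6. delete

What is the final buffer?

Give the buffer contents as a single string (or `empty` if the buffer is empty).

Answer: iofhz

Derivation:
After op 1 (add_cursor(5)): buffer="iofpyphzw" (len 9), cursors c1@3 c2@5 c4@5 c3@8, authorship .........
After op 2 (move_right): buffer="iofpyphzw" (len 9), cursors c1@4 c2@6 c4@6 c3@9, authorship .........
After op 3 (delete): buffer="iofhz" (len 5), cursors c1@3 c2@3 c4@3 c3@5, authorship .....
After op 4 (move_left): buffer="iofhz" (len 5), cursors c1@2 c2@2 c4@2 c3@4, authorship .....
After op 5 (insert('l')): buffer="iolllfhlz" (len 9), cursors c1@5 c2@5 c4@5 c3@8, authorship ..124..3.
After op 6 (delete): buffer="iofhz" (len 5), cursors c1@2 c2@2 c4@2 c3@4, authorship .....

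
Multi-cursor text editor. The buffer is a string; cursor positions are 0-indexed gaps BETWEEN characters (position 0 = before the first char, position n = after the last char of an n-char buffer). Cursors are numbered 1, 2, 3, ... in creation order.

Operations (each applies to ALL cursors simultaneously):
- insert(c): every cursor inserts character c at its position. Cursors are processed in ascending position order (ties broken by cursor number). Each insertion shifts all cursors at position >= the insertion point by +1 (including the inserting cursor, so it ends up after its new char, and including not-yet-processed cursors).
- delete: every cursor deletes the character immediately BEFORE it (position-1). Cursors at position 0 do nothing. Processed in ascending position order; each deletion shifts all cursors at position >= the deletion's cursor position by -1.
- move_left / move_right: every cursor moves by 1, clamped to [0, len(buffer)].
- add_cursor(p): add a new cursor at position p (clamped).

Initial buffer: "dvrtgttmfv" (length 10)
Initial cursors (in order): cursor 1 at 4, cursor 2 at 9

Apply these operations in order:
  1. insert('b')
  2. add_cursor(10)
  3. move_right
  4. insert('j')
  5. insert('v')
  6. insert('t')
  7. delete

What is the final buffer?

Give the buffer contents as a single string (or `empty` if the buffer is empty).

Answer: dvrtbgjvttmfbjvvjv

Derivation:
After op 1 (insert('b')): buffer="dvrtbgttmfbv" (len 12), cursors c1@5 c2@11, authorship ....1.....2.
After op 2 (add_cursor(10)): buffer="dvrtbgttmfbv" (len 12), cursors c1@5 c3@10 c2@11, authorship ....1.....2.
After op 3 (move_right): buffer="dvrtbgttmfbv" (len 12), cursors c1@6 c3@11 c2@12, authorship ....1.....2.
After op 4 (insert('j')): buffer="dvrtbgjttmfbjvj" (len 15), cursors c1@7 c3@13 c2@15, authorship ....1.1....23.2
After op 5 (insert('v')): buffer="dvrtbgjvttmfbjvvjv" (len 18), cursors c1@8 c3@15 c2@18, authorship ....1.11....233.22
After op 6 (insert('t')): buffer="dvrtbgjvtttmfbjvtvjvt" (len 21), cursors c1@9 c3@17 c2@21, authorship ....1.111....2333.222
After op 7 (delete): buffer="dvrtbgjvttmfbjvvjv" (len 18), cursors c1@8 c3@15 c2@18, authorship ....1.11....233.22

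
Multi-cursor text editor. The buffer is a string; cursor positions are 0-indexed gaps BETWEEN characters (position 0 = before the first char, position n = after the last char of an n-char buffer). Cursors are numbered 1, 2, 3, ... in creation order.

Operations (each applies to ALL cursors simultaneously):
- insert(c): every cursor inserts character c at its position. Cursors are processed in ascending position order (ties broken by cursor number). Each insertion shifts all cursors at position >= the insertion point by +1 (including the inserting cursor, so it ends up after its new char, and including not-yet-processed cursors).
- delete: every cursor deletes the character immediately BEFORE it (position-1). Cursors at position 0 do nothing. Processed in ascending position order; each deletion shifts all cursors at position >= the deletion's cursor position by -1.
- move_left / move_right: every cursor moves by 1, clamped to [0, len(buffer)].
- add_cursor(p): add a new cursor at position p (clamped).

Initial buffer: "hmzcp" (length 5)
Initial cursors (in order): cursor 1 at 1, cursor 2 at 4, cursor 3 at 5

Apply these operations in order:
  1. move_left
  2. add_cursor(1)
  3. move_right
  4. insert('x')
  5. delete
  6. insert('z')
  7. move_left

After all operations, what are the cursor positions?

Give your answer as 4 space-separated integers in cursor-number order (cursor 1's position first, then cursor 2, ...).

After op 1 (move_left): buffer="hmzcp" (len 5), cursors c1@0 c2@3 c3@4, authorship .....
After op 2 (add_cursor(1)): buffer="hmzcp" (len 5), cursors c1@0 c4@1 c2@3 c3@4, authorship .....
After op 3 (move_right): buffer="hmzcp" (len 5), cursors c1@1 c4@2 c2@4 c3@5, authorship .....
After op 4 (insert('x')): buffer="hxmxzcxpx" (len 9), cursors c1@2 c4@4 c2@7 c3@9, authorship .1.4..2.3
After op 5 (delete): buffer="hmzcp" (len 5), cursors c1@1 c4@2 c2@4 c3@5, authorship .....
After op 6 (insert('z')): buffer="hzmzzczpz" (len 9), cursors c1@2 c4@4 c2@7 c3@9, authorship .1.4..2.3
After op 7 (move_left): buffer="hzmzzczpz" (len 9), cursors c1@1 c4@3 c2@6 c3@8, authorship .1.4..2.3

Answer: 1 6 8 3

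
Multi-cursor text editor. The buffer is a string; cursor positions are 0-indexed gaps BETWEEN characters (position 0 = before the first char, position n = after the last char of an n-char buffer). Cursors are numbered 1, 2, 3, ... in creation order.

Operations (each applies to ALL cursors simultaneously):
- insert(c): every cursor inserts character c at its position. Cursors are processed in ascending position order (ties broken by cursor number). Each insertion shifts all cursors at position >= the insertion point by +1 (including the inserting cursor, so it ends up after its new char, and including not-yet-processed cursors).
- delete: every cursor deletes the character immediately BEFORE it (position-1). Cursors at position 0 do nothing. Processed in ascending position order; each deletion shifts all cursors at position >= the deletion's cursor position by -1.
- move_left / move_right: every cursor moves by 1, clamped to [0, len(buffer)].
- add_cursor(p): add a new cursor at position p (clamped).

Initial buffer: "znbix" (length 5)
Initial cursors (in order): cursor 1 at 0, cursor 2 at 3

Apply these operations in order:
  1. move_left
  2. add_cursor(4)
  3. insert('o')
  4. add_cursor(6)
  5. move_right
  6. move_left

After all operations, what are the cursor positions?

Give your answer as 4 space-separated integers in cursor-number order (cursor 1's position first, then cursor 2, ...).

Answer: 1 4 7 6

Derivation:
After op 1 (move_left): buffer="znbix" (len 5), cursors c1@0 c2@2, authorship .....
After op 2 (add_cursor(4)): buffer="znbix" (len 5), cursors c1@0 c2@2 c3@4, authorship .....
After op 3 (insert('o')): buffer="oznobiox" (len 8), cursors c1@1 c2@4 c3@7, authorship 1..2..3.
After op 4 (add_cursor(6)): buffer="oznobiox" (len 8), cursors c1@1 c2@4 c4@6 c3@7, authorship 1..2..3.
After op 5 (move_right): buffer="oznobiox" (len 8), cursors c1@2 c2@5 c4@7 c3@8, authorship 1..2..3.
After op 6 (move_left): buffer="oznobiox" (len 8), cursors c1@1 c2@4 c4@6 c3@7, authorship 1..2..3.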